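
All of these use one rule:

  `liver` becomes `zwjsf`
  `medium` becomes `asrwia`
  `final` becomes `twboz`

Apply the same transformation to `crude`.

qfirs

It's a constant shift of +14 (ROT14).
Applying it to crude: c+14=q, r+14=f, u+14=i, d+14=r, e+14=s.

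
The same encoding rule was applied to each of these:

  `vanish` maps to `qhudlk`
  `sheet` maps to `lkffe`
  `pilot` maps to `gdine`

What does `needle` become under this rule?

v(21)→q(16) and a(0)→h(7) fit y≡19x+7 (mod 26); the inverse of 19 mod 26 is 11. Treating letters as 0–25, the rule is x ↦ 19x + 7 (mod 26).
Applying it to needle: n(13)→19·13+7≡20=u; e(4)→19·4+7≡5=f; e(4)→19·4+7≡5=f; d(3)→19·3+7≡12=m; l(11)→19·11+7≡8=i; e(4)→19·4+7≡5=f (all mod 26).

uffmif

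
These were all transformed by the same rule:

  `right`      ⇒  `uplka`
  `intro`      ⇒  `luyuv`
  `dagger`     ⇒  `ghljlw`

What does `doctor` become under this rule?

gvhwvw

Shifts by position in right: pos 0: r→u (+3), pos 1: i→p (+7), pos 2: g→l (+5), pos 3: h→k (+3), pos 4: t→a (+7) — repeating every 3. A repeating key of period 3 is used — shifts +3, +7, +5 over and over.
For doctor: d+3=g, o+7=v, c+5=h, t+3=w, o+7=v, r+5=w.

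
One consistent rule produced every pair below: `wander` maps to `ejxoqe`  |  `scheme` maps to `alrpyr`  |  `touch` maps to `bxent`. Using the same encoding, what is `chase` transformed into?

kqkdq

In wander: w→e is +8, a→j is +9, n→x is +10, d→o is +11 — the shift increases by 1 each position. Each letter shifts forward by (position + 8), i.e. 8, 9, 10, … — the shift grows by one for each successive letter.
For chase: c+8=k, h+9=q, a+10=k, s+11=d, e+12=q.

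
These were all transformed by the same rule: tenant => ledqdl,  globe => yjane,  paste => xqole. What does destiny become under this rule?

Treating letters as 0–25, the rule is x ↦ 23x + 16 (mod 26).
For destiny: d(3)→23·3+16≡7=h; e(4)→23·4+16≡4=e; s(18)→23·18+16≡14=o; t(19)→23·19+16≡11=l; i(8)→23·8+16≡18=s; n(13)→23·13+16≡3=d; y(24)→23·24+16≡22=w (all mod 26).

heolsdw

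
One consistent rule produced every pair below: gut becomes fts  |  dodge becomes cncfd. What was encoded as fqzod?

grape

Compare letters: g→f is +25, u→t is +25, t→s is +25 — a constant shift. Each letter is shifted forward by 25 in the alphabet (a Caesar shift of +25).
Undoing it on fqzod: f−25=g, q−25=r, z−25=a, o−25=p, d−25=e.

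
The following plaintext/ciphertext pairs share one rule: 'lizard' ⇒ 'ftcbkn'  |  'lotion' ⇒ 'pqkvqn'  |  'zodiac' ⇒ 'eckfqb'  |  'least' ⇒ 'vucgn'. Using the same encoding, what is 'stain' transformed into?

Read the word backwards and shift each letter +2.
Applying it to stain: reverse → niats; then shift: n+2=p, i+2=k, a+2=c, t+2=v, s+2=u.

pkcvu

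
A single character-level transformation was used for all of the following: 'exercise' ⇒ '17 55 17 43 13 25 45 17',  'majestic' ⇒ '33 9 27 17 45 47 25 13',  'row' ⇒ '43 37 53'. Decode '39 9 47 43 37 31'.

e(#5)→17 and x(#24)→55: differences scale by 2, so n = 2·pos + 7. Each letter becomes 2×(its alphabet position, a=1..z=26) + 7.
Reversing it on 39 9 47 43 37 31: 39→(39−7)÷2=16=p, 9→(9−7)÷2=1=a, 47→(47−7)÷2=20=t, 43→(43−7)÷2=18=r, 37→(37−7)÷2=15=o, 31→(31−7)÷2=12=l.

patrol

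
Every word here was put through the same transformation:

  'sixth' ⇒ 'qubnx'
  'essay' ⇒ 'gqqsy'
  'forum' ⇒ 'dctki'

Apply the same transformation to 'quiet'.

Each letter's alphabet position (a=0..z=25) is mapped through 23·x+18 mod 26 — an affine cipher.
On quiet: q(16)→23·16+18≡22=w; u(20)→23·20+18≡10=k; i(8)→23·8+18≡20=u; e(4)→23·4+18≡6=g; t(19)→23·19+18≡13=n (all mod 26).

wkugn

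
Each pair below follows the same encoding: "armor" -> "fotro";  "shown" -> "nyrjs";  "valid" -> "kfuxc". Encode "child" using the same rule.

a(0)→f(5) and r(17)→o(14) fit y≡25x+5 (mod 26); the inverse of 25 mod 26 is 25. Each letter's alphabet position (a=0..z=25) is mapped through 25·x+5 mod 26 — an affine cipher.
Applying it to child: c(2)→25·2+5≡3=d; h(7)→25·7+5≡24=y; i(8)→25·8+5≡23=x; l(11)→25·11+5≡20=u; d(3)→25·3+5≡2=c (all mod 26).

dyxuc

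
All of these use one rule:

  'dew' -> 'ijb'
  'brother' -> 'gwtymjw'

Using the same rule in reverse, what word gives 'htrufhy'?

Compare letters: d→i is +5, e→j is +5, w→b is +5 — a constant shift. Each letter is shifted forward by 5 in the alphabet (a Caesar shift of +5).
Undoing it on htrufhy: h−5=c, t−5=o, r−5=m, u−5=p, f−5=a, h−5=c, y−5=t.

compact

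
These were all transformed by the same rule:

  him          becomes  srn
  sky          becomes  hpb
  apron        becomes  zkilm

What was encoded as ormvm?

Each pair mirrors across the alphabet (h↔s, i↔r, m↔n): positions sum to 25. Each letter is replaced by its mirror in the alphabet: a↔z, b↔y, c↔x, and so on (the Atbash cipher).
Reversing it on ormvm: o↔l, r↔i, m↔n, v↔e, m↔n.

linen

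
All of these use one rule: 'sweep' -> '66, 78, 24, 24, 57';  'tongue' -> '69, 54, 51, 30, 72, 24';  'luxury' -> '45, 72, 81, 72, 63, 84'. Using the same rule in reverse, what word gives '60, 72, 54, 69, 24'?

quote

s(#19)→66 and w(#23)→78: differences scale by 3, so n = 3·pos + 9. Each letter becomes 3×(its alphabet position, a=1..z=26) + 9.
Reversing it on 60, 72, 54, 69, 24: 60→(60−9)÷3=17=q, 72→(72−9)÷3=21=u, 54→(54−9)÷3=15=o, 69→(69−9)÷3=20=t, 24→(24−9)÷3=5=e.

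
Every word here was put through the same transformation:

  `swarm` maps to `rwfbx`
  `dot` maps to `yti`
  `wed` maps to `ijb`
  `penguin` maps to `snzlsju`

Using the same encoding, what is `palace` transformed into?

The output letters match the input read backwards, each shifted +5: swarm reversed is mraws. The word is reversed, then every letter is shifted forward by 5.
For palace: reverse → ecalap; then shift: e+5=j, c+5=h, a+5=f, l+5=q, a+5=f, p+5=u.

jhfqfu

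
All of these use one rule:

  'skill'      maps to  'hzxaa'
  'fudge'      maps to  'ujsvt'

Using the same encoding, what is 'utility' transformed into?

jixaxin

Compare letters: s→h is +15, k→z is +15, i→x is +15 — a constant shift. Every letter moves 15 places later in the alphabet, wrapping around z→a.
On utility: u+15=j, t+15=i, i+15=x, l+15=a, i+15=x, t+15=i, y+15=n.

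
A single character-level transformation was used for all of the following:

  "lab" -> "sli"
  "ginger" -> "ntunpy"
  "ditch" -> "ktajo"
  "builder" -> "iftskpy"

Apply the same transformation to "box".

ize

The shift depends on letter class: consonant l→s is +7, but vowel a→l is +11. The rule splits by letter class: vowels +11, consonants +7.
For box: b(cons)+7=i, o(vowel)+11=z, x(cons)+7=e.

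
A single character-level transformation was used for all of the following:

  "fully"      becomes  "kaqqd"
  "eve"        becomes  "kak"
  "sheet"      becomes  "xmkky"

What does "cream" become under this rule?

hwkgr

Two shifts are in play — +6 for a/e/i/o/u, +5 for every other letter.
Applying it to cream: c(cons)+5=h, r(cons)+5=w, e(vowel)+6=k, a(vowel)+6=g, m(cons)+5=r.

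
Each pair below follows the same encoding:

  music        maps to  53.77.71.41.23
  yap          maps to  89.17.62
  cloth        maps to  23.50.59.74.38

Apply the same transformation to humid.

38.77.53.41.26

m(#13)→53 and u(#21)→77: differences scale by 3, so n = 3·pos + 14. With a=1..z=26, the number is 3·pos + 14.
On humid: h=8→38, u=21→77, m=13→53, i=9→41, d=4→26.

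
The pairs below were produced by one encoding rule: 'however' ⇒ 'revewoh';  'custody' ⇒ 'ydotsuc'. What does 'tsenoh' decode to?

honest

The output letters match the input read backwards: however reversed is revewoh. It's just the letters in reverse order.
Reversing it on tsenoh: then reverse → honest.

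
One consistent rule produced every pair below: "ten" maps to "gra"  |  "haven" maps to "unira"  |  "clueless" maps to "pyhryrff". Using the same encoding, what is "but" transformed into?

It's a constant shift of +13 (ROT13).
For but: b+13=o, u+13=h, t+13=g.

ohg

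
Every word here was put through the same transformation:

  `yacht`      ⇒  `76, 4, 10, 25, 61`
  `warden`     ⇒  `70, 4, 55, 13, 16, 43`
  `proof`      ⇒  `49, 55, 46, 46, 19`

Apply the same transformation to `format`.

y(#25)→76 and a(#1)→4: differences scale by 3, so n = 3·pos + 1. The formula is n = 3×(alphabet index, a=1) + 1.
Applying it to format: f=6→19, o=15→46, r=18→55, m=13→40, a=1→4, t=20→61.

19, 46, 55, 40, 4, 61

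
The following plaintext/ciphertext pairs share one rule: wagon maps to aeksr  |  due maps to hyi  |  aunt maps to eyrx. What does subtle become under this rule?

Compare letters: w→a is +4, a→e is +4, g→k is +4 — a constant shift. This is a Caesar cipher with shift 4.
On subtle: s+4=w, u+4=y, b+4=f, t+4=x, l+4=p, e+4=i.

wyfxpi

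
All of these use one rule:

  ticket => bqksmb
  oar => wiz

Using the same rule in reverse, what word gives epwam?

Compare letters: t→b is +8, i→q is +8, c→k is +8 — a constant shift. Every letter moves 8 places later in the alphabet, wrapping around z→a.
Decoding epwam: e−8=w, p−8=h, w−8=o, a−8=s, m−8=e.

whose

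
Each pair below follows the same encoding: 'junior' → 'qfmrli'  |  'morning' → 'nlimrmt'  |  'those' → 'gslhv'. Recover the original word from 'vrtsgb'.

Letters are reflected about the middle of the alphabet (position → 25−position): Atbash.
Decoding vrtsgb: v↔e, r↔i, t↔g, s↔h, g↔t, b↔y.

eighty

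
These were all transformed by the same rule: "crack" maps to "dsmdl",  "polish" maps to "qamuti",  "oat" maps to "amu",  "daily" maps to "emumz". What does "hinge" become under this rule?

iuohq

The shift depends on letter class: consonant c→d is +1, but vowel a→m is +12. The rule splits by letter class: vowels +12, consonants +1.
For hinge: h(cons)+1=i, i(vowel)+12=u, n(cons)+1=o, g(cons)+1=h, e(vowel)+12=q.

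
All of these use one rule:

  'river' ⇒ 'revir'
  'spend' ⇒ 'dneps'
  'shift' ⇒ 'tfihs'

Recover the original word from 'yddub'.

buddy

The output letters match the input read backwards: river reversed is revir. It's just the letters in reverse order.
Reversing it on yddub: then reverse → buddy.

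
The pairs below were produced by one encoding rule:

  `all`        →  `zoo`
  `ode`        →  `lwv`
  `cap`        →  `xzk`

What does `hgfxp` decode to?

stuck

Each pair mirrors across the alphabet (a↔z, l↔o, l↔o): positions sum to 25. Each letter is replaced by its mirror in the alphabet: a↔z, b↔y, c↔x, and so on (the Atbash cipher).
Undoing it on hgfxp: h↔s, g↔t, f↔u, x↔c, p↔k.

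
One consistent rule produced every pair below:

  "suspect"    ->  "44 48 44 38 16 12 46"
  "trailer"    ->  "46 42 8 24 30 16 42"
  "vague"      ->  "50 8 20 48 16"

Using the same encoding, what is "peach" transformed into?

38 16 8 12 22

s(#19)→44 and u(#21)→48: differences scale by 2, so n = 2·pos + 6. The formula is n = 2×(alphabet index, a=1) + 6.
On peach: p=16→38, e=5→16, a=1→8, c=3→12, h=8→22.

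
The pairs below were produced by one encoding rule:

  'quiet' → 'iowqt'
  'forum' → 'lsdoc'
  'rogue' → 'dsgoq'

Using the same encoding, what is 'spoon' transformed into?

q(16)→i(8) and u(20)→o(14) fit y≡21x+10 (mod 26); the inverse of 21 mod 26 is 5. Each letter's alphabet position (a=0..z=25) is mapped through 21·x+10 mod 26 — an affine cipher.
Applying it to spoon: s(18)→21·18+10≡24=y; p(15)→21·15+10≡13=n; o(14)→21·14+10≡18=s; o(14)→21·14+10≡18=s; n(13)→21·13+10≡23=x (all mod 26).

ynssx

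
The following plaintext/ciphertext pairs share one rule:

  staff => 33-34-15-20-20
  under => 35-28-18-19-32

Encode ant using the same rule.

15-28-34

s is letter #19 and maps to 33: an offset of 14. Letters become their 1-based position plus 14 (so a→15, b→16, …).
On ant: a=1→15, n=14→28, t=20→34.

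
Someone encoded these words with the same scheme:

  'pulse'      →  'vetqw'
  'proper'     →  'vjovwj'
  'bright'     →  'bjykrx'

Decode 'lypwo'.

p(15)→v(21) and u(20)→e(4) fit y≡7x+20 (mod 26); the inverse of 7 mod 26 is 15. Each letter's alphabet position (a=0..z=25) is mapped through 7·x+20 mod 26 — an affine cipher.
Reversing it on lypwo: l(11)→15·(11−20)≡21=v; y(24)→15·(24−20)≡8=i; p(15)→15·(15−20)≡3=d; w(22)→15·(22−20)≡4=e; o(14)→15·(14−20)≡14=o (all mod 26).

video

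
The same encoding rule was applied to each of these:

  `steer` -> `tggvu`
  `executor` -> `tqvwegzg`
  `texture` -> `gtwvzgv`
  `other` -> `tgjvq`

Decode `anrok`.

imply

Read the word backwards and shift each letter +2.
Reversing it on anrok: shift back: a−2=y, n−2=l, r−2=p, o−2=m, k−2=i → ylpmi; then reverse → imply.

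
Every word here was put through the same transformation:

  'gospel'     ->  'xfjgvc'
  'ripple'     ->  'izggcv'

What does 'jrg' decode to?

sap

This is a Caesar cipher with shift 17.
Undoing it on jrg: j−17=s, r−17=a, g−17=p.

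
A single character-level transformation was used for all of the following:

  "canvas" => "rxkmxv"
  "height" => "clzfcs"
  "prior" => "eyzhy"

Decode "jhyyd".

worry

c(2)→r(17) and a(0)→x(23) fit y≡23x+23 (mod 26); the inverse of 23 mod 26 is 17. This is an affine cipher: with a=0,…,z=25, each position x becomes (23x+23) mod 26.
Decoding jhyyd: j(9)→17·(9−23)≡22=w; h(7)→17·(7−23)≡14=o; y(24)→17·(24−23)≡17=r; y(24)→17·(24−23)≡17=r; d(3)→17·(3−23)≡24=y (all mod 26).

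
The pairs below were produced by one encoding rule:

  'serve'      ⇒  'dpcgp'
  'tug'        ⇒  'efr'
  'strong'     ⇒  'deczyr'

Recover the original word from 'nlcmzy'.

carbon

Compare letters: s→d is +11, e→p is +11, r→c is +11 — a constant shift. It's a constant shift of +11 (ROT11).
Undoing it on nlcmzy: n−11=c, l−11=a, c−11=r, m−11=b, z−11=o, y−11=n.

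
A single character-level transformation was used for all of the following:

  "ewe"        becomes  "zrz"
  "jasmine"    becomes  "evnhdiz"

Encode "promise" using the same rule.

Compare letters: e→z is +21, w→r is +21, e→z is +21 — a constant shift. It's a constant shift of +21 (ROT21).
For promise: p+21=k, r+21=m, o+21=j, m+21=h, i+21=d, s+21=n, e+21=z.

kmjhdnz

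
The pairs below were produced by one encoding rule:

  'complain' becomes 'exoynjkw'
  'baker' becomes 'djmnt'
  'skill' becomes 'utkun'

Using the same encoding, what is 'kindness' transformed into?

Shifts by position in complain: pos 0: c→e (+2), pos 1: o→x (+9), pos 2: m→o (+2), pos 3: p→y (+9) — repeating every 2. The shifts repeat in a cycle of length 2: positions 0,1,… shift by +2, +9, then the pattern repeats.
Applying it to kindness: k+2=m, i+9=r, n+2=p, d+9=m, n+2=p, e+9=n, s+2=u, s+9=b.

mrpmpnub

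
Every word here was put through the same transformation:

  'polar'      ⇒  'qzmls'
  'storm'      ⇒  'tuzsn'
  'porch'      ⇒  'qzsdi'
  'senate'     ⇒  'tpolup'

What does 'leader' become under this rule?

mpleps

The shift depends on letter class: consonant p→q is +1, but vowel o→z is +11. Vowels shift forward by 11 and consonants shift forward by 1.
Applying it to leader: l(cons)+1=m, e(vowel)+11=p, a(vowel)+11=l, d(cons)+1=e, e(vowel)+11=p, r(cons)+1=s.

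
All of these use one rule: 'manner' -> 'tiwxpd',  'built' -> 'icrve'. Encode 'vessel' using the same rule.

cmbcpx

In manner: m→t is +7, a→i is +8, n→w is +9, n→x is +10 — the shift increases by 1 each position. The shift increases by 1 at each position, starting from +7: 7, 8, 9, ….
Applying it to vessel: v+7=c, e+8=m, s+9=b, s+10=c, e+11=p, l+12=x.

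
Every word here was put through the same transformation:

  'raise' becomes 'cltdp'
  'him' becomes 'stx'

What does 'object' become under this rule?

zmupne

This is a Caesar cipher with shift 11.
For object: o+11=z, b+11=m, j+11=u, e+11=p, c+11=n, t+11=e.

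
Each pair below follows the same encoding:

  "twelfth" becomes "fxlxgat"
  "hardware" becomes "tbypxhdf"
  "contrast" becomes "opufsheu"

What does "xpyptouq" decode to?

Shifts by position in twelfth: pos 0: t→f (+12), pos 1: w→x (+1), pos 2: e→l (+7), pos 3: l→x (+12), pos 4: f→g (+1), pos 5: t→a (+7) — repeating every 3. It's a Vigenère-style cipher with numeric key [12,1,7]: position i shifts by key[i mod 3].
Undoing it on xpyptouq: x−12=l, p−1=o, y−7=r, p−12=d, t−1=s, o−7=h, u−12=i, q−1=p.

lordship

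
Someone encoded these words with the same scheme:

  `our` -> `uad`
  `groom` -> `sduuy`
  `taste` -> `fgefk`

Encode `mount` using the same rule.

yuazf

The shift depends on letter class: consonant r→d is +12, but vowel o→u is +6. Two shifts are in play — +6 for a/e/i/o/u, +12 for every other letter.
On mount: m(cons)+12=y, o(vowel)+6=u, u(vowel)+6=a, n(cons)+12=z, t(cons)+12=f.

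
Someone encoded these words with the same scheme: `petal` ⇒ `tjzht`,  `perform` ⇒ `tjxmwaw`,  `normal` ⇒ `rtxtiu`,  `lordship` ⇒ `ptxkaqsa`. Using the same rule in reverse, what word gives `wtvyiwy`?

soprano

In petal: p→t is +4, e→j is +5, t→z is +6, a→h is +7 — the shift increases by 1 each position. The shift increases by 1 at each position, starting from +4: 4, 5, 6, ….
Reversing it on wtvyiwy: w−4=s, t−5=o, v−6=p, y−7=r, i−8=a, w−9=n, y−10=o.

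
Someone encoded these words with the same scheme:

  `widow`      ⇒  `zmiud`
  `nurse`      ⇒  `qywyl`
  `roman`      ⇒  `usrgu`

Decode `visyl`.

sense

In widow: w→z is +3, i→m is +4, d→i is +5, o→u is +6 — the shift increases by 1 each position. The shift increases by 1 at each position, starting from +3: 3, 4, 5, ….
Undoing it on visyl: v−3=s, i−4=e, s−5=n, y−6=s, l−7=e.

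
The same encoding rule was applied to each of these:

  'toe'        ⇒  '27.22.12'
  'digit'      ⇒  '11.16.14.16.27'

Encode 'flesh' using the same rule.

13.19.12.26.15

The number is (letter's place in the alphabet, a=1) + 7.
Applying it to flesh: f=6→13, l=12→19, e=5→12, s=19→26, h=8→15.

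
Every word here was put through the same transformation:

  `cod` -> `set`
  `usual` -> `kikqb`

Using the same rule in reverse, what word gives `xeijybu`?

Every letter moves 16 places later in the alphabet, wrapping around z→a.
Undoing it on xeijybu: x−16=h, e−16=o, i−16=s, j−16=t, y−16=i, b−16=l, u−16=e.

hostile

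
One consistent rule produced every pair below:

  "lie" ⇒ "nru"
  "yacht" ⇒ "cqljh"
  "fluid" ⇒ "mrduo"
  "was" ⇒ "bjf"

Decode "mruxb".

Read the word backwards and shift each letter +9.
Decoding mruxb: shift back: m−9=d, r−9=i, u−9=l, x−9=o, b−9=s → dilos; then reverse → solid.

solid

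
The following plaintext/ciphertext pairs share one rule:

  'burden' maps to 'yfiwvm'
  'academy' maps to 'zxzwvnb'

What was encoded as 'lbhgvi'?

Each pair mirrors across the alphabet (b↔y, u↔f, r↔i): positions sum to 25. Letters are reflected about the middle of the alphabet (position → 25−position): Atbash.
Decoding lbhgvi: l↔o, b↔y, h↔s, g↔t, v↔e, i↔r.

oyster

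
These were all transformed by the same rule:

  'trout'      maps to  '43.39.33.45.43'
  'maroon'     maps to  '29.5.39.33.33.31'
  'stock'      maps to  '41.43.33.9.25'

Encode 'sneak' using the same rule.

41.31.13.5.25

t(#20)→43 and r(#18)→39: differences scale by 2, so n = 2·pos + 3. Each letter becomes 2×(its alphabet position, a=1..z=26) + 3.
Applying it to sneak: s=19→41, n=14→31, e=5→13, a=1→5, k=11→25.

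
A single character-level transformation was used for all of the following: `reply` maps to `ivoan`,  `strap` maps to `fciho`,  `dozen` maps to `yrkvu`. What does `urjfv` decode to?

This is an affine cipher: with a=0,…,z=25, each position x becomes (23x+7) mod 26.
Reversing it on urjfv: u(20)→17·(20−7)≡13=n; r(17)→17·(17−7)≡14=o; j(9)→17·(9−7)≡8=i; f(5)→17·(5−7)≡18=s; v(21)→17·(21−7)≡4=e (all mod 26).

noise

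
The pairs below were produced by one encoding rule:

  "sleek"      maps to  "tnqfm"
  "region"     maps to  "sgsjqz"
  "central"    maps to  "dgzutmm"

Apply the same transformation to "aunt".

Shifts by position in sleek: pos 0: s→t (+1), pos 1: l→n (+2), pos 2: e→q (+12), pos 3: e→f (+1), pos 4: k→m (+2) — repeating every 3. A repeating key of period 3 is used — shifts +1, +2, +12 over and over.
On aunt: a+1=b, u+2=w, n+12=z, t+1=u.

bwzu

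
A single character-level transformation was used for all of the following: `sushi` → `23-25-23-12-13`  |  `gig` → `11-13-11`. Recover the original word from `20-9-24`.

pet

Each letter is replaced by its alphabet position (a=1..z=26) + 4.
Undoing it on 20-9-24: 20→(20−4)÷1=16=p, 9→(9−4)÷1=5=e, 24→(24−4)÷1=20=t.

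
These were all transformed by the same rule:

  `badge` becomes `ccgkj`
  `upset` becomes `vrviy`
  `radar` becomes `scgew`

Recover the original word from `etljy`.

drift

In badge: b→c is +1, a→c is +2, d→g is +3, g→k is +4 — the shift increases by 1 each position. Each letter shifts forward by (position + 1), i.e. 1, 2, 3, … — the shift grows by one for each successive letter.
Decoding etljy: e−1=d, t−2=r, l−3=i, j−4=f, y−5=t.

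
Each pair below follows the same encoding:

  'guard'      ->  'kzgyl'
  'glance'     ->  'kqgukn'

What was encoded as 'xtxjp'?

torch

Each letter shifts forward by (position + 4), i.e. 4, 5, 6, … — the shift grows by one for each successive letter.
Decoding xtxjp: x−4=t, t−5=o, x−6=r, j−7=c, p−8=h.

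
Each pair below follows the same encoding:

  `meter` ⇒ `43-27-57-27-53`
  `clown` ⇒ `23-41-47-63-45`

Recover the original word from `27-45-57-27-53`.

m(#13)→43 and e(#5)→27: differences scale by 2, so n = 2·pos + 17. The formula is n = 2×(alphabet index, a=1) + 17.
Decoding 27-45-57-27-53: 27→(27−17)÷2=5=e, 45→(45−17)÷2=14=n, 57→(57−17)÷2=20=t, 27→(27−17)÷2=5=e, 53→(53−17)÷2=18=r.

enter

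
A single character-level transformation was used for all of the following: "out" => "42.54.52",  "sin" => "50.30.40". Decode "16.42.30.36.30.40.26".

boiling

o(#15)→42 and u(#21)→54: differences scale by 2, so n = 2·pos + 12. With a=1..z=26, the number is 2·pos + 12.
Reversing it on 16.42.30.36.30.40.26: 16→(16−12)÷2=2=b, 42→(42−12)÷2=15=o, 30→(30−12)÷2=9=i, 36→(36−12)÷2=12=l, 30→(30−12)÷2=9=i, 40→(40−12)÷2=14=n, 26→(26−12)÷2=7=g.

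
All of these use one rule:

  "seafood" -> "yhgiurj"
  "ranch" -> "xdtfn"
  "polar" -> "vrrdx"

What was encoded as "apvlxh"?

umpire

The shifts repeat in a cycle of length 2: positions 0,1,… shift by +6, +3, then the pattern repeats.
Decoding apvlxh: a−6=u, p−3=m, v−6=p, l−3=i, x−6=r, h−3=e.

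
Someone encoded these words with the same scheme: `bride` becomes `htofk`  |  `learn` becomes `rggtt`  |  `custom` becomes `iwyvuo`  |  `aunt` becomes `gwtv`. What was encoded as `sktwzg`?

minute

The shifts repeat in a cycle of length 2: positions 0,1,… shift by +6, +2, then the pattern repeats.
Decoding sktwzg: s−6=m, k−2=i, t−6=n, w−2=u, z−6=t, g−2=e.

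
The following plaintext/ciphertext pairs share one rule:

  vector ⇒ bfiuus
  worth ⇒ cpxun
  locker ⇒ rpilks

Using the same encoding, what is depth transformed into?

jfvun

The shifts repeat in a cycle of length 2: positions 0,1,… shift by +6, +1, then the pattern repeats.
For depth: d+6=j, e+1=f, p+6=v, t+1=u, h+6=n.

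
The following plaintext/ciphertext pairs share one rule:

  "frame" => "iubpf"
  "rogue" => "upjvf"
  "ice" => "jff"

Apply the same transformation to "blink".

eojqn

The shift depends on letter class: consonant f→i is +3, but vowel a→b is +1. Vowels shift forward by 1 and consonants shift forward by 3.
For blink: b(cons)+3=e, l(cons)+3=o, i(vowel)+1=j, n(cons)+3=q, k(cons)+3=n.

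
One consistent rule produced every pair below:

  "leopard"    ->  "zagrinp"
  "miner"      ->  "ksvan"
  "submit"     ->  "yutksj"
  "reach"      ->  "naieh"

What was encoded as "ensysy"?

l(11)→z(25) and e(4)→a(0) fit y≡11x+8 (mod 26); the inverse of 11 mod 26 is 19. Treating letters as 0–25, the rule is x ↦ 11x + 8 (mod 26).
Undoing it on ensysy: e(4)→19·(4−8)≡2=c; n(13)→19·(13−8)≡17=r; s(18)→19·(18−8)≡8=i; y(24)→19·(24−8)≡18=s; s(18)→19·(18−8)≡8=i; y(24)→19·(24−8)≡18=s (all mod 26).

crisis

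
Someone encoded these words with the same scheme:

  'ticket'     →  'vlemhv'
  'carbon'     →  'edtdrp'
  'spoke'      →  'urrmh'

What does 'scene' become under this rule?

Two shifts are in play — +3 for a/e/i/o/u, +2 for every other letter.
Applying it to scene: s(cons)+2=u, c(cons)+2=e, e(vowel)+3=h, n(cons)+2=p, e(vowel)+3=h.

uehph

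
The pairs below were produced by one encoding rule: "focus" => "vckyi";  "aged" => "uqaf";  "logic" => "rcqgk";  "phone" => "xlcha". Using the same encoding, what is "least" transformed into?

f(5)→v(21) and o(14)→c(2) fit y≡21x+20 (mod 26); the inverse of 21 mod 26 is 5. Treating letters as 0–25, the rule is x ↦ 21x + 20 (mod 26).
For least: l(11)→21·11+20≡17=r; e(4)→21·4+20≡0=a; a(0)→21·0+20≡20=u; s(18)→21·18+20≡8=i; t(19)→21·19+20≡3=d (all mod 26).

rauid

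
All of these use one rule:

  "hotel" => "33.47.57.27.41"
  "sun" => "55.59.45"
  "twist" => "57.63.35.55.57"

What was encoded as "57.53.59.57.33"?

Each letter becomes 2×(its alphabet position, a=1..z=26) + 17.
Decoding 57.53.59.57.33: 57→(57−17)÷2=20=t, 53→(53−17)÷2=18=r, 59→(59−17)÷2=21=u, 57→(57−17)÷2=20=t, 33→(33−17)÷2=8=h.

truth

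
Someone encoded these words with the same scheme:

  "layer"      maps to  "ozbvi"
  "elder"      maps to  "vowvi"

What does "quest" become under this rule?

Each pair mirrors across the alphabet (l↔o, a↔z, y↔b): positions sum to 25. Letters are reflected about the middle of the alphabet (position → 25−position): Atbash.
On quest: q↔j, u↔f, e↔v, s↔h, t↔g.

jfvhg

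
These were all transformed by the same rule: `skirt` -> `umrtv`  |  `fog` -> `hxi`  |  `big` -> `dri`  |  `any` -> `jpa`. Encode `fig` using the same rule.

hri

The shift depends on letter class: consonant s→u is +2, but vowel i→r is +9. Two shifts are in play — +9 for a/e/i/o/u, +2 for every other letter.
For fig: f(cons)+2=h, i(vowel)+9=r, g(cons)+2=i.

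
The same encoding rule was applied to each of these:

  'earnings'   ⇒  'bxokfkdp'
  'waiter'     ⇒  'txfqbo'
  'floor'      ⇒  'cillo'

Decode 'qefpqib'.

thistle

Compare letters: e→b is +23, a→x is +23, r→o is +23 — a constant shift. It's a constant shift of +23 (ROT23).
Decoding qefpqib: q−23=t, e−23=h, f−23=i, p−23=s, q−23=t, i−23=l, b−23=e.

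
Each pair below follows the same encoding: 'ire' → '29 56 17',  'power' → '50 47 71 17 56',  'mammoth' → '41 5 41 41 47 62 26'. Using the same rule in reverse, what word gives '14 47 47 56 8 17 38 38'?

doorbell

i(#9)→29 and r(#18)→56: differences scale by 3, so n = 3·pos + 2. With a=1..z=26, the number is 3·pos + 2.
Reversing it on 14 47 47 56 8 17 38 38: 14→(14−2)÷3=4=d, 47→(47−2)÷3=15=o, 47→(47−2)÷3=15=o, 56→(56−2)÷3=18=r, 8→(8−2)÷3=2=b, 17→(17−2)÷3=5=e, 38→(38−2)÷3=12=l, 38→(38−2)÷3=12=l.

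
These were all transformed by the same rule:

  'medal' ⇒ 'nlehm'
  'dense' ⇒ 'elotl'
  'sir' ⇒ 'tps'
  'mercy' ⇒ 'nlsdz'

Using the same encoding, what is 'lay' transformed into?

mhz

The shift depends on letter class: consonant m→n is +1, but vowel e→l is +7. The rule splits by letter class: vowels +7, consonants +1.
Applying it to lay: l(cons)+1=m, a(vowel)+7=h, y(cons)+1=z.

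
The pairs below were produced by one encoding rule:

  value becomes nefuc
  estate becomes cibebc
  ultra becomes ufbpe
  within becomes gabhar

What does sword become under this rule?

igkpj

v(21)→n(13) and a(0)→e(4) fit y≡19x+4 (mod 26); the inverse of 19 mod 26 is 11. Treating letters as 0–25, the rule is x ↦ 19x + 4 (mod 26).
Applying it to sword: s(18)→19·18+4≡8=i; w(22)→19·22+4≡6=g; o(14)→19·14+4≡10=k; r(17)→19·17+4≡15=p; d(3)→19·3+4≡9=j (all mod 26).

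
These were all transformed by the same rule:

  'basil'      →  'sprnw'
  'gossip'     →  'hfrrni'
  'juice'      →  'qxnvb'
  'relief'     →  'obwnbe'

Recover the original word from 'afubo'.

b(1)→s(18) and a(0)→p(15) fit y≡3x+15 (mod 26); the inverse of 3 mod 26 is 9. Each letter's alphabet position (a=0..z=25) is mapped through 3·x+15 mod 26 — an affine cipher.
Decoding afubo: a(0)→9·(0−15)≡21=v; f(5)→9·(5−15)≡14=o; u(20)→9·(20−15)≡19=t; b(1)→9·(1−15)≡4=e; o(14)→9·(14−15)≡17=r (all mod 26).

voter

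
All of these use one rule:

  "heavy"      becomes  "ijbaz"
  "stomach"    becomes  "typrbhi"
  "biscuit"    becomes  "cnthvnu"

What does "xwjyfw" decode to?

writer

Shifts by position in heavy: pos 0: h→i (+1), pos 1: e→j (+5), pos 2: a→b (+1), pos 3: v→a (+5) — repeating every 2. It's a Vigenère-style cipher with numeric key [1,5]: position i shifts by key[i mod 2].
Reversing it on xwjyfw: x−1=w, w−5=r, j−1=i, y−5=t, f−1=e, w−5=r.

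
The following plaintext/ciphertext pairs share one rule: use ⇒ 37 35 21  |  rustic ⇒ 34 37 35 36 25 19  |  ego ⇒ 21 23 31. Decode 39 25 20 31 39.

widow

u is letter #21 and maps to 37: an offset of 16. Each letter is replaced by its alphabet position (a=1..z=26) + 16.
Undoing it on 39 25 20 31 39: 39→(39−16)÷1=23=w, 25→(25−16)÷1=9=i, 20→(20−16)÷1=4=d, 31→(31−16)÷1=15=o, 39→(39−16)÷1=23=w.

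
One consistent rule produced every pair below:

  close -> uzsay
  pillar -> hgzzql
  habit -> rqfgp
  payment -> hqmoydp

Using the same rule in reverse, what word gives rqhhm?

c(2)→u(20) and l(11)→z(25) fit y≡15x+16 (mod 26); the inverse of 15 mod 26 is 7. Treating letters as 0–25, the rule is x ↦ 15x + 16 (mod 26).
Decoding rqhhm: r(17)→7·(17−16)≡7=h; q(16)→7·(16−16)≡0=a; h(7)→7·(7−16)≡15=p; h(7)→7·(7−16)≡15=p; m(12)→7·(12−16)≡24=y (all mod 26).

happy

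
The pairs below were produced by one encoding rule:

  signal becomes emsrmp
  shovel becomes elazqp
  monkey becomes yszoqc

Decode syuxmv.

guitar

Shifts by position in signal: pos 0: s→e (+12), pos 1: i→m (+4), pos 2: g→s (+12), pos 3: n→r (+4) — repeating every 2. A repeating key of period 2 is used — shifts +12, +4 over and over.
Reversing it on syuxmv: s−12=g, y−4=u, u−12=i, x−4=t, m−12=a, v−4=r.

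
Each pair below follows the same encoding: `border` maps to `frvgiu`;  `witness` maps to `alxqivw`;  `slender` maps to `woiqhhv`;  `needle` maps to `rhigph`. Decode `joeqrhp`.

flannel

Shifts by position in border: pos 0: b→f (+4), pos 1: o→r (+3), pos 2: r→v (+4), pos 3: d→g (+3) — repeating every 2. It's a Vigenère-style cipher with numeric key [4,3]: position i shifts by key[i mod 2].
Reversing it on joeqrhp: j−4=f, o−3=l, e−4=a, q−3=n, r−4=n, h−3=e, p−4=l.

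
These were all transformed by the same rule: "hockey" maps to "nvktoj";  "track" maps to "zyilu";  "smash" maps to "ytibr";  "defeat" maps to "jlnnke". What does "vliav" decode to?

pearl

Each letter shifts forward by (position + 6), i.e. 6, 7, 8, … — the shift grows by one for each successive letter.
Decoding vliav: v−6=p, l−7=e, i−8=a, a−9=r, v−10=l.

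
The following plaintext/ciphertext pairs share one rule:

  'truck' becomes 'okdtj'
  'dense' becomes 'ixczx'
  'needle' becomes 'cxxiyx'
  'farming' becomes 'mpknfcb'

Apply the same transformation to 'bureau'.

edkxpd

Treating letters as 0–25, the rule is x ↦ 15x + 15 (mod 26).
On bureau: b(1)→15·1+15≡4=e; u(20)→15·20+15≡3=d; r(17)→15·17+15≡10=k; e(4)→15·4+15≡23=x; a(0)→15·0+15≡15=p; u(20)→15·20+15≡3=d (all mod 26).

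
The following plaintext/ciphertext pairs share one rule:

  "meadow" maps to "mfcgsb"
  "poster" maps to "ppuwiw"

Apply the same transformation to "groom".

gsqrq

In meadow: m→m is +0, e→f is +1, a→c is +2, d→g is +3 — the shift increases by 1 each position. The shift increases by 1 at each position, starting from +0: 0, 1, 2, ….
Applying it to groom: g+0=g, r+1=s, o+2=q, o+3=r, m+4=q.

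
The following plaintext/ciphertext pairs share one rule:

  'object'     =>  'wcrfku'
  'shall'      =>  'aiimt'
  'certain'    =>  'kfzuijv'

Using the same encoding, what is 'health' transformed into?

pfimbi

Shifts by position in object: pos 0: o→w (+8), pos 1: b→c (+1), pos 2: j→r (+8), pos 3: e→f (+1) — repeating every 2. The shifts repeat in a cycle of length 2: positions 0,1,… shift by +8, +1, then the pattern repeats.
For health: h+8=p, e+1=f, a+8=i, l+1=m, t+8=b, h+1=i.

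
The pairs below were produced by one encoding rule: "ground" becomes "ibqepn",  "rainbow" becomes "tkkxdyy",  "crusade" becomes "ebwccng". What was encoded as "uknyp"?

Shifts by position in ground: pos 0: g→i (+2), pos 1: r→b (+10), pos 2: o→q (+2), pos 3: u→e (+10) — repeating every 2. It's a Vigenère-style cipher with numeric key [2,10]: position i shifts by key[i mod 2].
Decoding uknyp: u−2=s, k−10=a, n−2=l, y−10=o, p−2=n.

salon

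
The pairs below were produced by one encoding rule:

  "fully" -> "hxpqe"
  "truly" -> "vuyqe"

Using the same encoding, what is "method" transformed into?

ohxmuk

In fully: f→h is +2, u→x is +3, l→p is +4, l→q is +5 — the shift increases by 1 each position. The shift increases by 1 at each position, starting from +2: 2, 3, 4, ….
For method: m+2=o, e+3=h, t+4=x, h+5=m, o+6=u, d+7=k.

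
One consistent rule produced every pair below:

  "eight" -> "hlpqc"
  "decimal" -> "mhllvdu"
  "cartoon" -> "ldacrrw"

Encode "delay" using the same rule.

mhudh

Two shifts are in play — +3 for a/e/i/o/u, +9 for every other letter.
On delay: d(cons)+9=m, e(vowel)+3=h, l(cons)+9=u, a(vowel)+3=d, y(cons)+9=h.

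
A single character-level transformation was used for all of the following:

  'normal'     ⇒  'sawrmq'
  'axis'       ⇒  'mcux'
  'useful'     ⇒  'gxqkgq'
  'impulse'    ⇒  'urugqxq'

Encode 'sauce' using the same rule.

The shift depends on letter class: consonant n→s is +5, but vowel o→a is +12. The rule splits by letter class: vowels +12, consonants +5.
Applying it to sauce: s(cons)+5=x, a(vowel)+12=m, u(vowel)+12=g, c(cons)+5=h, e(vowel)+12=q.

xmghq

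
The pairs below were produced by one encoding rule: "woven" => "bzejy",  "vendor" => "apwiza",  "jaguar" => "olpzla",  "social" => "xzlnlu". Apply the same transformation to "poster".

Shifts by position in woven: pos 0: w→b (+5), pos 1: o→z (+11), pos 2: v→e (+9), pos 3: e→j (+5), pos 4: n→y (+11) — repeating every 3. It's a Vigenère-style cipher with numeric key [5,11,9]: position i shifts by key[i mod 3].
For poster: p+5=u, o+11=z, s+9=b, t+5=y, e+11=p, r+9=a.

uzbypa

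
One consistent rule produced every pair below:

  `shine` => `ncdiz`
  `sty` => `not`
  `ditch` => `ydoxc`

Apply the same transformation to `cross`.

xmjnn

It's a constant shift of +21 (ROT21).
For cross: c+21=x, r+21=m, o+21=j, s+21=n, s+21=n.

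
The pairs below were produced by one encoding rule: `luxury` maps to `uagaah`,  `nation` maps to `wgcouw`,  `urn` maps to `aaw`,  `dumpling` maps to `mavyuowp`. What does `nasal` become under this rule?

Two shifts are in play — +6 for a/e/i/o/u, +9 for every other letter.
For nasal: n(cons)+9=w, a(vowel)+6=g, s(cons)+9=b, a(vowel)+6=g, l(cons)+9=u.

wgbgu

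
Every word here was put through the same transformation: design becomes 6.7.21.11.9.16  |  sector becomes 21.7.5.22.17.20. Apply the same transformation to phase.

Letters become their 1-based position plus 2 (so a→3, b→4, …).
For phase: p=16→18, h=8→10, a=1→3, s=19→21, e=5→7.

18.10.3.21.7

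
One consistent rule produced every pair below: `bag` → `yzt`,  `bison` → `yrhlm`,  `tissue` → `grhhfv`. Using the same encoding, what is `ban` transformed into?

This is the alphabet-reversal cipher (Atbash): a becomes z, b becomes y, etc.
Applying it to ban: b↔y, a↔z, n↔m.

yzm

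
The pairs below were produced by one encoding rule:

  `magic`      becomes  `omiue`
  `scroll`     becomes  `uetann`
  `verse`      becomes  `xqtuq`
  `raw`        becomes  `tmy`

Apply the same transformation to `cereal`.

The shift depends on letter class: consonant m→o is +2, but vowel a→m is +12. The rule splits by letter class: vowels +12, consonants +2.
Applying it to cereal: c(cons)+2=e, e(vowel)+12=q, r(cons)+2=t, e(vowel)+12=q, a(vowel)+12=m, l(cons)+2=n.

eqtqmn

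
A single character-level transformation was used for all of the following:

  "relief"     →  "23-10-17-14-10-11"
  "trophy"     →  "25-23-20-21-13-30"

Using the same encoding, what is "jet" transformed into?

15-10-25

Each letter is replaced by its alphabet position (a=1..z=26) + 5.
On jet: j=10→15, e=5→10, t=20→25.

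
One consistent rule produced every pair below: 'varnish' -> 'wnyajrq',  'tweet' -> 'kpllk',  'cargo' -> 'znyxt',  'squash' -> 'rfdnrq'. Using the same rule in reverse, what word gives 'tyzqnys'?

orchard

v(21)→w(22) and a(0)→n(13) fit y≡19x+13 (mod 26); the inverse of 19 mod 26 is 11. This is an affine cipher: with a=0,…,z=25, each position x becomes (19x+13) mod 26.
Reversing it on tyzqnys: t(19)→11·(19−13)≡14=o; y(24)→11·(24−13)≡17=r; z(25)→11·(25−13)≡2=c; q(16)→11·(16−13)≡7=h; n(13)→11·(13−13)≡0=a; y(24)→11·(24−13)≡17=r; s(18)→11·(18−13)≡3=d (all mod 26).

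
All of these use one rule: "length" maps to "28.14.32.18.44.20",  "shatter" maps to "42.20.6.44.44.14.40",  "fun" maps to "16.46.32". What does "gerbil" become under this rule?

With a=1..z=26, the number is 2·pos + 4.
On gerbil: g=7→18, e=5→14, r=18→40, b=2→8, i=9→22, l=12→28.

18.14.40.8.22.28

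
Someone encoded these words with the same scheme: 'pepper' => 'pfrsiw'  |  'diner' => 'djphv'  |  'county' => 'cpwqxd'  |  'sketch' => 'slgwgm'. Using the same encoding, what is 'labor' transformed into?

Each letter shifts forward by its position index (0, 1, 2, …) — the shift grows by one for each successive letter.
On labor: l+0=l, a+1=b, b+2=d, o+3=r, r+4=v.

lbdrv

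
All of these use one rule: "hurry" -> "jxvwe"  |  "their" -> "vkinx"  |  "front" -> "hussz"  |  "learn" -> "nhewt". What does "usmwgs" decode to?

The shift increases by 1 at each position, starting from +2: 2, 3, 4, ….
Reversing it on usmwgs: u−2=s, s−3=p, m−4=i, w−5=r, g−6=a, s−7=l.

spiral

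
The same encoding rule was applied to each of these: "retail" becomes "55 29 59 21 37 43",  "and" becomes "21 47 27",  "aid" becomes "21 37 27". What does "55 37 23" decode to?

r(#18)→55 and e(#5)→29: differences scale by 2, so n = 2·pos + 19. The formula is n = 2×(alphabet index, a=1) + 19.
Undoing it on 55 37 23: 55→(55−19)÷2=18=r, 37→(37−19)÷2=9=i, 23→(23−19)÷2=2=b.

rib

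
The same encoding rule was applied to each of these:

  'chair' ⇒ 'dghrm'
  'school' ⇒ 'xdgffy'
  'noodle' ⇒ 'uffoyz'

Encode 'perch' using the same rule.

c(2)→d(3) and h(7)→g(6) fit y≡11x+7 (mod 26); the inverse of 11 mod 26 is 19. Treating letters as 0–25, the rule is x ↦ 11x + 7 (mod 26).
On perch: p(15)→11·15+7≡16=q; e(4)→11·4+7≡25=z; r(17)→11·17+7≡12=m; c(2)→11·2+7≡3=d; h(7)→11·7+7≡6=g (all mod 26).

qzmdg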